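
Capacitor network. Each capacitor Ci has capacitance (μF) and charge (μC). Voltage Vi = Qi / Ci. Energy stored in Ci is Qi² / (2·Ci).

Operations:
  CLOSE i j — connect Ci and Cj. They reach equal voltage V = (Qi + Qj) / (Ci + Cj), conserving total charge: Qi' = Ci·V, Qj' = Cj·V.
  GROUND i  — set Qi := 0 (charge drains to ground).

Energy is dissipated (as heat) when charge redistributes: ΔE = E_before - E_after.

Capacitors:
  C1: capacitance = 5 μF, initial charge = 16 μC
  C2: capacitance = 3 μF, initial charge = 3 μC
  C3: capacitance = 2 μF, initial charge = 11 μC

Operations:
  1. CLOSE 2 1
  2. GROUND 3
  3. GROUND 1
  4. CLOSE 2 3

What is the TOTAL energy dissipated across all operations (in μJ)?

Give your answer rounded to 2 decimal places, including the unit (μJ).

Answer: 52.27 μJ

Derivation:
Initial: C1(5μF, Q=16μC, V=3.20V), C2(3μF, Q=3μC, V=1.00V), C3(2μF, Q=11μC, V=5.50V)
Op 1: CLOSE 2-1: Q_total=19.00, C_total=8.00, V=2.38; Q2=7.12, Q1=11.88; dissipated=4.537
Op 2: GROUND 3: Q3=0; energy lost=30.250
Op 3: GROUND 1: Q1=0; energy lost=14.102
Op 4: CLOSE 2-3: Q_total=7.12, C_total=5.00, V=1.43; Q2=4.28, Q3=2.85; dissipated=3.384
Total dissipated: 52.273 μJ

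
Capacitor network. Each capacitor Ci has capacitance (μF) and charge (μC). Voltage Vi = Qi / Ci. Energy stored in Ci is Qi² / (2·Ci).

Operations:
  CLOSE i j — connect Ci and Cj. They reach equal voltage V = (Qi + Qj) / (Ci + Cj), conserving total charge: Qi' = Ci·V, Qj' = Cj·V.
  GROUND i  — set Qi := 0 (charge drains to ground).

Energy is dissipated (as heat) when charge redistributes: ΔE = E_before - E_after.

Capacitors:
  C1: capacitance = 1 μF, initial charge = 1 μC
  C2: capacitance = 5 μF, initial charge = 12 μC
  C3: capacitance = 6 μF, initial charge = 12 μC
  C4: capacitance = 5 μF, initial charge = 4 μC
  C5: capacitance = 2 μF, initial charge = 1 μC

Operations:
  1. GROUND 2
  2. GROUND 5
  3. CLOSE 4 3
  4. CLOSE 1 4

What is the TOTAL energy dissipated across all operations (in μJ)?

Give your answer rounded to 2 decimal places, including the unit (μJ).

Initial: C1(1μF, Q=1μC, V=1.00V), C2(5μF, Q=12μC, V=2.40V), C3(6μF, Q=12μC, V=2.00V), C4(5μF, Q=4μC, V=0.80V), C5(2μF, Q=1μC, V=0.50V)
Op 1: GROUND 2: Q2=0; energy lost=14.400
Op 2: GROUND 5: Q5=0; energy lost=0.250
Op 3: CLOSE 4-3: Q_total=16.00, C_total=11.00, V=1.45; Q4=7.27, Q3=8.73; dissipated=1.964
Op 4: CLOSE 1-4: Q_total=8.27, C_total=6.00, V=1.38; Q1=1.38, Q4=6.89; dissipated=0.086
Total dissipated: 16.700 μJ

Answer: 16.70 μJ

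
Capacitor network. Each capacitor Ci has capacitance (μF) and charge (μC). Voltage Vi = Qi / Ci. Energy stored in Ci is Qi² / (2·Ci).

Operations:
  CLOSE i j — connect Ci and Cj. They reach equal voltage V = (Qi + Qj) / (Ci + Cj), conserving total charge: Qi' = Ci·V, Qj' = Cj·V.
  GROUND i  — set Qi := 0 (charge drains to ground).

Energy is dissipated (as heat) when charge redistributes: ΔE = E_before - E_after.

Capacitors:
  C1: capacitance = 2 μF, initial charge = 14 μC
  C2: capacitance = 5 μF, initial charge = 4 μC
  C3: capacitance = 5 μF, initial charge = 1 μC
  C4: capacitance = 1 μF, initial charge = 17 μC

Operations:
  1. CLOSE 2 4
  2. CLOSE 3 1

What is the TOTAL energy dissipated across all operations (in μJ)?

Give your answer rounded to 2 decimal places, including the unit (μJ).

Answer: 142.38 μJ

Derivation:
Initial: C1(2μF, Q=14μC, V=7.00V), C2(5μF, Q=4μC, V=0.80V), C3(5μF, Q=1μC, V=0.20V), C4(1μF, Q=17μC, V=17.00V)
Op 1: CLOSE 2-4: Q_total=21.00, C_total=6.00, V=3.50; Q2=17.50, Q4=3.50; dissipated=109.350
Op 2: CLOSE 3-1: Q_total=15.00, C_total=7.00, V=2.14; Q3=10.71, Q1=4.29; dissipated=33.029
Total dissipated: 142.379 μJ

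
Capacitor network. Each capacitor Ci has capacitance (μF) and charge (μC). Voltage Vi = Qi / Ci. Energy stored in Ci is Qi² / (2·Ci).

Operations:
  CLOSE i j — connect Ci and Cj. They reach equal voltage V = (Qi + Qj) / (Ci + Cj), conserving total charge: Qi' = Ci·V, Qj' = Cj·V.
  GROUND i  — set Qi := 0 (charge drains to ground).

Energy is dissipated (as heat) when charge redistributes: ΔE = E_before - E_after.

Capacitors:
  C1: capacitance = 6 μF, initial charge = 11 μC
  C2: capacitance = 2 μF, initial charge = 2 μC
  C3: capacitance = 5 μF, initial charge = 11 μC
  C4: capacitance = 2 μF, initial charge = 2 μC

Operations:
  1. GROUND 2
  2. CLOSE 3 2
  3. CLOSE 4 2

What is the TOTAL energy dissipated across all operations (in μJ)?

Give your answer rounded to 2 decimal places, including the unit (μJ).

Initial: C1(6μF, Q=11μC, V=1.83V), C2(2μF, Q=2μC, V=1.00V), C3(5μF, Q=11μC, V=2.20V), C4(2μF, Q=2μC, V=1.00V)
Op 1: GROUND 2: Q2=0; energy lost=1.000
Op 2: CLOSE 3-2: Q_total=11.00, C_total=7.00, V=1.57; Q3=7.86, Q2=3.14; dissipated=3.457
Op 3: CLOSE 4-2: Q_total=5.14, C_total=4.00, V=1.29; Q4=2.57, Q2=2.57; dissipated=0.163
Total dissipated: 4.620 μJ

Answer: 4.62 μJ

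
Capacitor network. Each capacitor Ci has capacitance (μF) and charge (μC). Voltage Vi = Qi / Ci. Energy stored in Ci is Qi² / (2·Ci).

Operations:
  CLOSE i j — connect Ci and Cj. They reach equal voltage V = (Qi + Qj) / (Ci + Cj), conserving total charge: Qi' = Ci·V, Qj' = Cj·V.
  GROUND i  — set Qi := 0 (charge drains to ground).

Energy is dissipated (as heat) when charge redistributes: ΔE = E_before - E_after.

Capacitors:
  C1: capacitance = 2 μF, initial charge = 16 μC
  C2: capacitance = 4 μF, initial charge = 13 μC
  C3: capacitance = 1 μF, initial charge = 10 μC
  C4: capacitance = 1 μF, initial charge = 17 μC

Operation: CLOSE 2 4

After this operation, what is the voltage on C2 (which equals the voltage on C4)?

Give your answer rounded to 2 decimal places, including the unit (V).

Initial: C1(2μF, Q=16μC, V=8.00V), C2(4μF, Q=13μC, V=3.25V), C3(1μF, Q=10μC, V=10.00V), C4(1μF, Q=17μC, V=17.00V)
Op 1: CLOSE 2-4: Q_total=30.00, C_total=5.00, V=6.00; Q2=24.00, Q4=6.00; dissipated=75.625

Answer: 6.00 V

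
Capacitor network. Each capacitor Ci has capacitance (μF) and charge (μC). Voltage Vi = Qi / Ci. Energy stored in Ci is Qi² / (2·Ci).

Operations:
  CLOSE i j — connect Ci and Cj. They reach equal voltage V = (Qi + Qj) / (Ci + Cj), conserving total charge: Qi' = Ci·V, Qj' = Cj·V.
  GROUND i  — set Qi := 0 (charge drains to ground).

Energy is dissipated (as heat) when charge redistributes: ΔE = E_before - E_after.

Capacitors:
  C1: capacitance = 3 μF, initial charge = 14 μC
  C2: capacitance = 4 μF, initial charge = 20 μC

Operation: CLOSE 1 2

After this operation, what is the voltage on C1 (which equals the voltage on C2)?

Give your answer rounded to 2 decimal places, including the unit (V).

Initial: C1(3μF, Q=14μC, V=4.67V), C2(4μF, Q=20μC, V=5.00V)
Op 1: CLOSE 1-2: Q_total=34.00, C_total=7.00, V=4.86; Q1=14.57, Q2=19.43; dissipated=0.095

Answer: 4.86 V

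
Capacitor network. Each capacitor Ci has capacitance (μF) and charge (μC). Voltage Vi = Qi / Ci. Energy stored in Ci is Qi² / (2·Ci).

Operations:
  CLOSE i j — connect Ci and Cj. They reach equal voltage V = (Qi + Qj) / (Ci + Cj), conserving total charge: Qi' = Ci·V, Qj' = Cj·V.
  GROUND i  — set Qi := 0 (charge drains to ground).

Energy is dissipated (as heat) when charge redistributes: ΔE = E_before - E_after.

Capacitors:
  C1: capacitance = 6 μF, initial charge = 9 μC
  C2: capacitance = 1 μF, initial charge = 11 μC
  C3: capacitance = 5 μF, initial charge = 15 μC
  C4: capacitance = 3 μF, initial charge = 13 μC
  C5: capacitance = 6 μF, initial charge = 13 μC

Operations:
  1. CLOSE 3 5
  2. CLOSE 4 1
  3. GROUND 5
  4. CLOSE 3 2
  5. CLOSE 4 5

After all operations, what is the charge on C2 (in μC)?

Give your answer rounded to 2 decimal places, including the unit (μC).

Initial: C1(6μF, Q=9μC, V=1.50V), C2(1μF, Q=11μC, V=11.00V), C3(5μF, Q=15μC, V=3.00V), C4(3μF, Q=13μC, V=4.33V), C5(6μF, Q=13μC, V=2.17V)
Op 1: CLOSE 3-5: Q_total=28.00, C_total=11.00, V=2.55; Q3=12.73, Q5=15.27; dissipated=0.947
Op 2: CLOSE 4-1: Q_total=22.00, C_total=9.00, V=2.44; Q4=7.33, Q1=14.67; dissipated=8.028
Op 3: GROUND 5: Q5=0; energy lost=19.438
Op 4: CLOSE 3-2: Q_total=23.73, C_total=6.00, V=3.95; Q3=19.77, Q2=3.95; dissipated=29.783
Op 5: CLOSE 4-5: Q_total=7.33, C_total=9.00, V=0.81; Q4=2.44, Q5=4.89; dissipated=5.975
Final charges: Q1=14.67, Q2=3.95, Q3=19.77, Q4=2.44, Q5=4.89

Answer: 3.95 μC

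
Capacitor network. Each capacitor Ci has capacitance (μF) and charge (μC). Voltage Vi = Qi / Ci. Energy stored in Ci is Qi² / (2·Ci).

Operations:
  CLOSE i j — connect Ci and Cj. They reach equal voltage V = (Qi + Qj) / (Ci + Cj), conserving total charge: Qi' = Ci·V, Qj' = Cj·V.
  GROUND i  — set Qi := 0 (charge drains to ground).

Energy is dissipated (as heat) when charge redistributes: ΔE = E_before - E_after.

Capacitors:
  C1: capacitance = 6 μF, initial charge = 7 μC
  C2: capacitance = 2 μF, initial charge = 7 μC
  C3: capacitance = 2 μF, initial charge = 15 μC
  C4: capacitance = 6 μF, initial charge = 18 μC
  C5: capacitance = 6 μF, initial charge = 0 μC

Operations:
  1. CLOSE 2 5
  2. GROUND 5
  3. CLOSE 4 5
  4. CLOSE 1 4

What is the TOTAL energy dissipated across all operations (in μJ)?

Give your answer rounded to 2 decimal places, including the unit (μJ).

Initial: C1(6μF, Q=7μC, V=1.17V), C2(2μF, Q=7μC, V=3.50V), C3(2μF, Q=15μC, V=7.50V), C4(6μF, Q=18μC, V=3.00V), C5(6μF, Q=0μC, V=0.00V)
Op 1: CLOSE 2-5: Q_total=7.00, C_total=8.00, V=0.88; Q2=1.75, Q5=5.25; dissipated=9.188
Op 2: GROUND 5: Q5=0; energy lost=2.297
Op 3: CLOSE 4-5: Q_total=18.00, C_total=12.00, V=1.50; Q4=9.00, Q5=9.00; dissipated=13.500
Op 4: CLOSE 1-4: Q_total=16.00, C_total=12.00, V=1.33; Q1=8.00, Q4=8.00; dissipated=0.167
Total dissipated: 25.151 μJ

Answer: 25.15 μJ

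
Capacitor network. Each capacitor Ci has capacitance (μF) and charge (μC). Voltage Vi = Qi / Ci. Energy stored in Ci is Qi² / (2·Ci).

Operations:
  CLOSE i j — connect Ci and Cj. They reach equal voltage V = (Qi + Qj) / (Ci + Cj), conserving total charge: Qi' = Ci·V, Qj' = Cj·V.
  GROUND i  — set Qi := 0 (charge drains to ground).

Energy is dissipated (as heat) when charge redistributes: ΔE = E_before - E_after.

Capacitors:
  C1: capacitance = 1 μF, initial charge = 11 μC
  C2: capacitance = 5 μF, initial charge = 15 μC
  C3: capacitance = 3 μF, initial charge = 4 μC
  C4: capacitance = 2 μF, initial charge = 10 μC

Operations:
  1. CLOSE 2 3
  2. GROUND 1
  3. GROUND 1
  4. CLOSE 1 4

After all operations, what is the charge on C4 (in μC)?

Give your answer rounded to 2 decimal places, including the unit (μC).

Initial: C1(1μF, Q=11μC, V=11.00V), C2(5μF, Q=15μC, V=3.00V), C3(3μF, Q=4μC, V=1.33V), C4(2μF, Q=10μC, V=5.00V)
Op 1: CLOSE 2-3: Q_total=19.00, C_total=8.00, V=2.38; Q2=11.88, Q3=7.12; dissipated=2.604
Op 2: GROUND 1: Q1=0; energy lost=60.500
Op 3: GROUND 1: Q1=0; energy lost=0.000
Op 4: CLOSE 1-4: Q_total=10.00, C_total=3.00, V=3.33; Q1=3.33, Q4=6.67; dissipated=8.333
Final charges: Q1=3.33, Q2=11.88, Q3=7.12, Q4=6.67

Answer: 6.67 μC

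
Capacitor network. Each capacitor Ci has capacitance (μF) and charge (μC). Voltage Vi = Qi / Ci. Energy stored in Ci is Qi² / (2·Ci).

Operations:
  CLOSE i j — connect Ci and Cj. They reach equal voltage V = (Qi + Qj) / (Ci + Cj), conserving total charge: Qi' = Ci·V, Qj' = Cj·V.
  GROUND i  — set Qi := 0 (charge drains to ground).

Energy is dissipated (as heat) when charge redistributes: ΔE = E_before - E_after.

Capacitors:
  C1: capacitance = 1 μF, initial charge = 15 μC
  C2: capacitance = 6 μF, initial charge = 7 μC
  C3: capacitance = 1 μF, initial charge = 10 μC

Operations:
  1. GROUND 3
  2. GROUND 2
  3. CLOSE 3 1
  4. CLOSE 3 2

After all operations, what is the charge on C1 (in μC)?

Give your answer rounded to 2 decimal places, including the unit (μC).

Answer: 7.50 μC

Derivation:
Initial: C1(1μF, Q=15μC, V=15.00V), C2(6μF, Q=7μC, V=1.17V), C3(1μF, Q=10μC, V=10.00V)
Op 1: GROUND 3: Q3=0; energy lost=50.000
Op 2: GROUND 2: Q2=0; energy lost=4.083
Op 3: CLOSE 3-1: Q_total=15.00, C_total=2.00, V=7.50; Q3=7.50, Q1=7.50; dissipated=56.250
Op 4: CLOSE 3-2: Q_total=7.50, C_total=7.00, V=1.07; Q3=1.07, Q2=6.43; dissipated=24.107
Final charges: Q1=7.50, Q2=6.43, Q3=1.07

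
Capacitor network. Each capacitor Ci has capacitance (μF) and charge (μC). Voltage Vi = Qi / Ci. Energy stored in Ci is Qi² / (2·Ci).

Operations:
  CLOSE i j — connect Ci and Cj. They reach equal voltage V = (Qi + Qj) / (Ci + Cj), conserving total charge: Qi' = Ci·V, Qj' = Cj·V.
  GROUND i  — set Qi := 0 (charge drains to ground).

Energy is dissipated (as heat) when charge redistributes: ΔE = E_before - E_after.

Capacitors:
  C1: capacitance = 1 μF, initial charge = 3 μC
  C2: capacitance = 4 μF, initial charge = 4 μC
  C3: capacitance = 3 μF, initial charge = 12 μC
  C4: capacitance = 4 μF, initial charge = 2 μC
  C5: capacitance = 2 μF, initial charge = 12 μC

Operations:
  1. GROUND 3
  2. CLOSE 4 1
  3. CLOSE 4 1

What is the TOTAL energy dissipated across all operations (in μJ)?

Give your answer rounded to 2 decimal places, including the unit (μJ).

Answer: 26.50 μJ

Derivation:
Initial: C1(1μF, Q=3μC, V=3.00V), C2(4μF, Q=4μC, V=1.00V), C3(3μF, Q=12μC, V=4.00V), C4(4μF, Q=2μC, V=0.50V), C5(2μF, Q=12μC, V=6.00V)
Op 1: GROUND 3: Q3=0; energy lost=24.000
Op 2: CLOSE 4-1: Q_total=5.00, C_total=5.00, V=1.00; Q4=4.00, Q1=1.00; dissipated=2.500
Op 3: CLOSE 4-1: Q_total=5.00, C_total=5.00, V=1.00; Q4=4.00, Q1=1.00; dissipated=0.000
Total dissipated: 26.500 μJ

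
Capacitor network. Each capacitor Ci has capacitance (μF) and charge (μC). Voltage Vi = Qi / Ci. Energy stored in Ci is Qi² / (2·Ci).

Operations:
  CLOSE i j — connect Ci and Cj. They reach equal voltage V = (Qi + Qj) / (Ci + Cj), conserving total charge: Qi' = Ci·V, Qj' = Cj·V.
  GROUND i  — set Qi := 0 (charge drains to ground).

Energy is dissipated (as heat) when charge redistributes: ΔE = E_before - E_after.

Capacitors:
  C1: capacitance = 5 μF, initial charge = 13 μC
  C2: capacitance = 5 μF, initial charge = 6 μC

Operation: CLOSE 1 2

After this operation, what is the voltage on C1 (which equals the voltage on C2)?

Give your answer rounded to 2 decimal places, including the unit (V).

Initial: C1(5μF, Q=13μC, V=2.60V), C2(5μF, Q=6μC, V=1.20V)
Op 1: CLOSE 1-2: Q_total=19.00, C_total=10.00, V=1.90; Q1=9.50, Q2=9.50; dissipated=2.450

Answer: 1.90 V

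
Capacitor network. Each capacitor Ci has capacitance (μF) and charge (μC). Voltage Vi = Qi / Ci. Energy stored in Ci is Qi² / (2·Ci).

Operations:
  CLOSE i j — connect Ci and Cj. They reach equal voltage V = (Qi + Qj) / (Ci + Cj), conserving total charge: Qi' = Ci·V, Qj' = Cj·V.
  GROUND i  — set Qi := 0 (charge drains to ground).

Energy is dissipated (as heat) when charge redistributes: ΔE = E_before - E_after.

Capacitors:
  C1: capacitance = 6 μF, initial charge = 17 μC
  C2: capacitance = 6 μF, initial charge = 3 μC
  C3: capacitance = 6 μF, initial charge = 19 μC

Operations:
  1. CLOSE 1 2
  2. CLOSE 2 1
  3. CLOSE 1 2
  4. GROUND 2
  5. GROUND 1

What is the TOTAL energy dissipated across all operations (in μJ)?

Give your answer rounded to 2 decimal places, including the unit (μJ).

Answer: 24.83 μJ

Derivation:
Initial: C1(6μF, Q=17μC, V=2.83V), C2(6μF, Q=3μC, V=0.50V), C3(6μF, Q=19μC, V=3.17V)
Op 1: CLOSE 1-2: Q_total=20.00, C_total=12.00, V=1.67; Q1=10.00, Q2=10.00; dissipated=8.167
Op 2: CLOSE 2-1: Q_total=20.00, C_total=12.00, V=1.67; Q2=10.00, Q1=10.00; dissipated=0.000
Op 3: CLOSE 1-2: Q_total=20.00, C_total=12.00, V=1.67; Q1=10.00, Q2=10.00; dissipated=0.000
Op 4: GROUND 2: Q2=0; energy lost=8.333
Op 5: GROUND 1: Q1=0; energy lost=8.333
Total dissipated: 24.833 μJ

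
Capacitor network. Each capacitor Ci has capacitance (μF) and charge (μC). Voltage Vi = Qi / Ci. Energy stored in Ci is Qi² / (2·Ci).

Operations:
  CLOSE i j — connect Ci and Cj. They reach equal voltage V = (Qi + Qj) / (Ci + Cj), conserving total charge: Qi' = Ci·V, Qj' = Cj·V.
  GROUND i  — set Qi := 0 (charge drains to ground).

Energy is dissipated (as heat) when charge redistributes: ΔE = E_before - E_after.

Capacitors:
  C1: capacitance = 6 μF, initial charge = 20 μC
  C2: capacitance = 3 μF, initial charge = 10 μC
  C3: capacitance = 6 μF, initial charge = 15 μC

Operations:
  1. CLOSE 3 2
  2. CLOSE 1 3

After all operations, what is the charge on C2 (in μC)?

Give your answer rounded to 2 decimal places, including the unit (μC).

Answer: 8.33 μC

Derivation:
Initial: C1(6μF, Q=20μC, V=3.33V), C2(3μF, Q=10μC, V=3.33V), C3(6μF, Q=15μC, V=2.50V)
Op 1: CLOSE 3-2: Q_total=25.00, C_total=9.00, V=2.78; Q3=16.67, Q2=8.33; dissipated=0.694
Op 2: CLOSE 1-3: Q_total=36.67, C_total=12.00, V=3.06; Q1=18.33, Q3=18.33; dissipated=0.463
Final charges: Q1=18.33, Q2=8.33, Q3=18.33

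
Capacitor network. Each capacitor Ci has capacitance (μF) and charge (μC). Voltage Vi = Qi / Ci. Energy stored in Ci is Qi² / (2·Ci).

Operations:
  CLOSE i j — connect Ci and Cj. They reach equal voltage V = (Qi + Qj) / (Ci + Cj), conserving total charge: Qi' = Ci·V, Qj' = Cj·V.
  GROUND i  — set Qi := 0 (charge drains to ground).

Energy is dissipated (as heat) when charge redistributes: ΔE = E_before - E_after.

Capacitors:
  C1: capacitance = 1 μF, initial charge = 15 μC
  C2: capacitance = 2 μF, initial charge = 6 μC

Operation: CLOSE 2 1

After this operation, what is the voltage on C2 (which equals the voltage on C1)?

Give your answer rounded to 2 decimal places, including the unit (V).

Initial: C1(1μF, Q=15μC, V=15.00V), C2(2μF, Q=6μC, V=3.00V)
Op 1: CLOSE 2-1: Q_total=21.00, C_total=3.00, V=7.00; Q2=14.00, Q1=7.00; dissipated=48.000

Answer: 7.00 V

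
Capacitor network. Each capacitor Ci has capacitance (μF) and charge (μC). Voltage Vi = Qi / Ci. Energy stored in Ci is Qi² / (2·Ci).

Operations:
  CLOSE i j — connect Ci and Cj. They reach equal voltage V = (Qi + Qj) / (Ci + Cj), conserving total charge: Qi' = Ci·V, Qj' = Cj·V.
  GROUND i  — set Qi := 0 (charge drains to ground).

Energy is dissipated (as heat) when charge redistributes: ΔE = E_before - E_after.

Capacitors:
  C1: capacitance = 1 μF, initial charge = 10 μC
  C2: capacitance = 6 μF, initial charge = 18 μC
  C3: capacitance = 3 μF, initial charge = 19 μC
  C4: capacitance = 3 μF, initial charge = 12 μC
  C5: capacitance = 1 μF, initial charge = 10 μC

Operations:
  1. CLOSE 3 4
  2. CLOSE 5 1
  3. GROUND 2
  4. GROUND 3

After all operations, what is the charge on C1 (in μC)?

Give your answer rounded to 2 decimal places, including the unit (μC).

Answer: 10.00 μC

Derivation:
Initial: C1(1μF, Q=10μC, V=10.00V), C2(6μF, Q=18μC, V=3.00V), C3(3μF, Q=19μC, V=6.33V), C4(3μF, Q=12μC, V=4.00V), C5(1μF, Q=10μC, V=10.00V)
Op 1: CLOSE 3-4: Q_total=31.00, C_total=6.00, V=5.17; Q3=15.50, Q4=15.50; dissipated=4.083
Op 2: CLOSE 5-1: Q_total=20.00, C_total=2.00, V=10.00; Q5=10.00, Q1=10.00; dissipated=0.000
Op 3: GROUND 2: Q2=0; energy lost=27.000
Op 4: GROUND 3: Q3=0; energy lost=40.042
Final charges: Q1=10.00, Q2=0.00, Q3=0.00, Q4=15.50, Q5=10.00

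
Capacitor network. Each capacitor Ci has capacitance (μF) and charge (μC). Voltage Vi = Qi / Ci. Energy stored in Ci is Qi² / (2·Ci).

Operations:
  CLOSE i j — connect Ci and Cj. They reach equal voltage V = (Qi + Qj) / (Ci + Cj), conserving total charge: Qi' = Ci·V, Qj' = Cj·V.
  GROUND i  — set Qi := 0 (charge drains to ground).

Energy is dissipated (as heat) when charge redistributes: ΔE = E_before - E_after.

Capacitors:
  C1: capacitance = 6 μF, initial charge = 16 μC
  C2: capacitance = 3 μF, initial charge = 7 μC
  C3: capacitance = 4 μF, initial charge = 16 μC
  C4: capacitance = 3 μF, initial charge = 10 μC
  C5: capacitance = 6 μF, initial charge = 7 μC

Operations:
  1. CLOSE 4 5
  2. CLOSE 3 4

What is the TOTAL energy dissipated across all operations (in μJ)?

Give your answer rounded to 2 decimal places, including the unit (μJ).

Answer: 8.51 μJ

Derivation:
Initial: C1(6μF, Q=16μC, V=2.67V), C2(3μF, Q=7μC, V=2.33V), C3(4μF, Q=16μC, V=4.00V), C4(3μF, Q=10μC, V=3.33V), C5(6μF, Q=7μC, V=1.17V)
Op 1: CLOSE 4-5: Q_total=17.00, C_total=9.00, V=1.89; Q4=5.67, Q5=11.33; dissipated=4.694
Op 2: CLOSE 3-4: Q_total=21.67, C_total=7.00, V=3.10; Q3=12.38, Q4=9.29; dissipated=3.820
Total dissipated: 8.515 μJ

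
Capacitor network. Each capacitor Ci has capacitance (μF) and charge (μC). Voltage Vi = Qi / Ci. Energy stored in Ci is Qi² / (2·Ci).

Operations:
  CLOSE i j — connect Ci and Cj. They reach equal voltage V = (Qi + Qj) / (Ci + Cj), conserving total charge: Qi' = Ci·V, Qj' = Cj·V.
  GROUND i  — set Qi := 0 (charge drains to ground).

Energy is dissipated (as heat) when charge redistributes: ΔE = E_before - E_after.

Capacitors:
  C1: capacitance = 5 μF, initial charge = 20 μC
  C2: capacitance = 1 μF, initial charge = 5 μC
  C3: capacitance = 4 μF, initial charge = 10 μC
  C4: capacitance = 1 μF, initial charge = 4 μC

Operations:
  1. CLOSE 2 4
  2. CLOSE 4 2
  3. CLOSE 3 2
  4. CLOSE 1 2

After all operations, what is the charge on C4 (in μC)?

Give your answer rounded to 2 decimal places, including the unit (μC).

Initial: C1(5μF, Q=20μC, V=4.00V), C2(1μF, Q=5μC, V=5.00V), C3(4μF, Q=10μC, V=2.50V), C4(1μF, Q=4μC, V=4.00V)
Op 1: CLOSE 2-4: Q_total=9.00, C_total=2.00, V=4.50; Q2=4.50, Q4=4.50; dissipated=0.250
Op 2: CLOSE 4-2: Q_total=9.00, C_total=2.00, V=4.50; Q4=4.50, Q2=4.50; dissipated=0.000
Op 3: CLOSE 3-2: Q_total=14.50, C_total=5.00, V=2.90; Q3=11.60, Q2=2.90; dissipated=1.600
Op 4: CLOSE 1-2: Q_total=22.90, C_total=6.00, V=3.82; Q1=19.08, Q2=3.82; dissipated=0.504
Final charges: Q1=19.08, Q2=3.82, Q3=11.60, Q4=4.50

Answer: 4.50 μC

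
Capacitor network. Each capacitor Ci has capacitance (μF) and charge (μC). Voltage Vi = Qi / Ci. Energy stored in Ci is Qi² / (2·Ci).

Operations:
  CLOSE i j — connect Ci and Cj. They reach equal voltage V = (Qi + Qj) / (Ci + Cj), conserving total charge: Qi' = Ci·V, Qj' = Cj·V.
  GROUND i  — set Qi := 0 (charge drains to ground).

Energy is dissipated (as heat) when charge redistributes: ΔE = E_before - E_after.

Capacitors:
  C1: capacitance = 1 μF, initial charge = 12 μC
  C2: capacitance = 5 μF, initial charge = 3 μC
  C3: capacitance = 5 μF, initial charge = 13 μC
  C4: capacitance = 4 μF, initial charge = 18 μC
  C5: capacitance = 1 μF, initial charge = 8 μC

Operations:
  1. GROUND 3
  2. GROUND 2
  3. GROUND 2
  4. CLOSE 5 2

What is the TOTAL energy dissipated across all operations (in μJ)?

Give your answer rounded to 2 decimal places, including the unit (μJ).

Answer: 44.47 μJ

Derivation:
Initial: C1(1μF, Q=12μC, V=12.00V), C2(5μF, Q=3μC, V=0.60V), C3(5μF, Q=13μC, V=2.60V), C4(4μF, Q=18μC, V=4.50V), C5(1μF, Q=8μC, V=8.00V)
Op 1: GROUND 3: Q3=0; energy lost=16.900
Op 2: GROUND 2: Q2=0; energy lost=0.900
Op 3: GROUND 2: Q2=0; energy lost=0.000
Op 4: CLOSE 5-2: Q_total=8.00, C_total=6.00, V=1.33; Q5=1.33, Q2=6.67; dissipated=26.667
Total dissipated: 44.467 μJ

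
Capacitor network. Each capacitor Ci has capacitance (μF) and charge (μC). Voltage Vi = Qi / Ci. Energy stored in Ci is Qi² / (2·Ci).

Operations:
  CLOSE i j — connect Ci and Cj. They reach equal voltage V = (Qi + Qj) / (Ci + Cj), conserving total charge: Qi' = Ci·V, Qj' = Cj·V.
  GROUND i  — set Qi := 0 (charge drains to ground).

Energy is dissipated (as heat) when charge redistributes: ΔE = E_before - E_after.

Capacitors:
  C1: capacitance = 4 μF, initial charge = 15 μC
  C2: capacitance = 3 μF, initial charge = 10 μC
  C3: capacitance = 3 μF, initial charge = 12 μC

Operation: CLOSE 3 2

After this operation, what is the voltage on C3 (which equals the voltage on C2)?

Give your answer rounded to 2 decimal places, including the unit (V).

Answer: 3.67 V

Derivation:
Initial: C1(4μF, Q=15μC, V=3.75V), C2(3μF, Q=10μC, V=3.33V), C3(3μF, Q=12μC, V=4.00V)
Op 1: CLOSE 3-2: Q_total=22.00, C_total=6.00, V=3.67; Q3=11.00, Q2=11.00; dissipated=0.333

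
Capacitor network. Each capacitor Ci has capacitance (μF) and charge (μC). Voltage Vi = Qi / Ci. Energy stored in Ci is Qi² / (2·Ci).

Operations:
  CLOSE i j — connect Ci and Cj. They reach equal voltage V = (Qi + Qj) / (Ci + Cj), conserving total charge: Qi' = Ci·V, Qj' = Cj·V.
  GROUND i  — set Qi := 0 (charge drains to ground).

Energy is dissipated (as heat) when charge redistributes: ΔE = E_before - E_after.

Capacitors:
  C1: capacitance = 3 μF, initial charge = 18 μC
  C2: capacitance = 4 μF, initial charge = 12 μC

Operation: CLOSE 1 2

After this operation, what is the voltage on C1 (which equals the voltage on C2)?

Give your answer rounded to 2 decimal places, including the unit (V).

Answer: 4.29 V

Derivation:
Initial: C1(3μF, Q=18μC, V=6.00V), C2(4μF, Q=12μC, V=3.00V)
Op 1: CLOSE 1-2: Q_total=30.00, C_total=7.00, V=4.29; Q1=12.86, Q2=17.14; dissipated=7.714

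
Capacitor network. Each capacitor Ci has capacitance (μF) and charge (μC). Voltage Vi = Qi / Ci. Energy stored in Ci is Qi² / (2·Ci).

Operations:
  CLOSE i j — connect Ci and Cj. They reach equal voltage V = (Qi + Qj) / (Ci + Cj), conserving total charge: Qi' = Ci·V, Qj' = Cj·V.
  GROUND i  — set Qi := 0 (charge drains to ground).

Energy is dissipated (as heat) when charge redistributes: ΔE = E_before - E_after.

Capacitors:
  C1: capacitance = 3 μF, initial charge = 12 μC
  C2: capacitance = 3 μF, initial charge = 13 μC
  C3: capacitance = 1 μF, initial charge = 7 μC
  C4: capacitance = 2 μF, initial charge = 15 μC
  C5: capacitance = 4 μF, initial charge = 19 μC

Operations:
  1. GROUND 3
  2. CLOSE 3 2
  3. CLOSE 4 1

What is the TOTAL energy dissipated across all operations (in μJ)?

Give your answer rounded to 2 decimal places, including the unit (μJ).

Answer: 38.89 μJ

Derivation:
Initial: C1(3μF, Q=12μC, V=4.00V), C2(3μF, Q=13μC, V=4.33V), C3(1μF, Q=7μC, V=7.00V), C4(2μF, Q=15μC, V=7.50V), C5(4μF, Q=19μC, V=4.75V)
Op 1: GROUND 3: Q3=0; energy lost=24.500
Op 2: CLOSE 3-2: Q_total=13.00, C_total=4.00, V=3.25; Q3=3.25, Q2=9.75; dissipated=7.042
Op 3: CLOSE 4-1: Q_total=27.00, C_total=5.00, V=5.40; Q4=10.80, Q1=16.20; dissipated=7.350
Total dissipated: 38.892 μJ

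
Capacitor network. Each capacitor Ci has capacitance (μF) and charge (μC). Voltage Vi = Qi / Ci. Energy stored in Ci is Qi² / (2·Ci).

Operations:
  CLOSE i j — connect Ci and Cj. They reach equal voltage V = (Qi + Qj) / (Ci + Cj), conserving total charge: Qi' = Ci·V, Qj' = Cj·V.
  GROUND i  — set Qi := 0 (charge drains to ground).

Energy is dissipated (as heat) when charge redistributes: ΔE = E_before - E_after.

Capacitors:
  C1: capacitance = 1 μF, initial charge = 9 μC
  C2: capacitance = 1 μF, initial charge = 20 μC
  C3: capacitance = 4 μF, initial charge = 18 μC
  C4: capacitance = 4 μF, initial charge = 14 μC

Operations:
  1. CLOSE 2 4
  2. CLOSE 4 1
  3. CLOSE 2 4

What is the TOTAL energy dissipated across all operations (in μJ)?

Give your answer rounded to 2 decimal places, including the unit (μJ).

Answer: 110.91 μJ

Derivation:
Initial: C1(1μF, Q=9μC, V=9.00V), C2(1μF, Q=20μC, V=20.00V), C3(4μF, Q=18μC, V=4.50V), C4(4μF, Q=14μC, V=3.50V)
Op 1: CLOSE 2-4: Q_total=34.00, C_total=5.00, V=6.80; Q2=6.80, Q4=27.20; dissipated=108.900
Op 2: CLOSE 4-1: Q_total=36.20, C_total=5.00, V=7.24; Q4=28.96, Q1=7.24; dissipated=1.936
Op 3: CLOSE 2-4: Q_total=35.76, C_total=5.00, V=7.15; Q2=7.15, Q4=28.61; dissipated=0.077
Total dissipated: 110.913 μJ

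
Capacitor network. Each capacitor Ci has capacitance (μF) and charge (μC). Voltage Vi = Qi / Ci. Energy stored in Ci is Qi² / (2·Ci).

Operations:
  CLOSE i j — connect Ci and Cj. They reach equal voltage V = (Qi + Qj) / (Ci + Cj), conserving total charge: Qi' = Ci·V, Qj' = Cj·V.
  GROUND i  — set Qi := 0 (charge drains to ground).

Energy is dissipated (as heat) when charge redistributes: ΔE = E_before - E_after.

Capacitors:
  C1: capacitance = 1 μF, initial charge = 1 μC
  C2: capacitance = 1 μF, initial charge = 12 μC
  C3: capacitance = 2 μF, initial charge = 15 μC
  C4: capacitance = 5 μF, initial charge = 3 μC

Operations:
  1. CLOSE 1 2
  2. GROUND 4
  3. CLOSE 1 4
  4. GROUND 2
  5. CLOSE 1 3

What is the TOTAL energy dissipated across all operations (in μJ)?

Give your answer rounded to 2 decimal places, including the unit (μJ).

Initial: C1(1μF, Q=1μC, V=1.00V), C2(1μF, Q=12μC, V=12.00V), C3(2μF, Q=15μC, V=7.50V), C4(5μF, Q=3μC, V=0.60V)
Op 1: CLOSE 1-2: Q_total=13.00, C_total=2.00, V=6.50; Q1=6.50, Q2=6.50; dissipated=30.250
Op 2: GROUND 4: Q4=0; energy lost=0.900
Op 3: CLOSE 1-4: Q_total=6.50, C_total=6.00, V=1.08; Q1=1.08, Q4=5.42; dissipated=17.604
Op 4: GROUND 2: Q2=0; energy lost=21.125
Op 5: CLOSE 1-3: Q_total=16.08, C_total=3.00, V=5.36; Q1=5.36, Q3=10.72; dissipated=13.725
Total dissipated: 83.604 μJ

Answer: 83.60 μJ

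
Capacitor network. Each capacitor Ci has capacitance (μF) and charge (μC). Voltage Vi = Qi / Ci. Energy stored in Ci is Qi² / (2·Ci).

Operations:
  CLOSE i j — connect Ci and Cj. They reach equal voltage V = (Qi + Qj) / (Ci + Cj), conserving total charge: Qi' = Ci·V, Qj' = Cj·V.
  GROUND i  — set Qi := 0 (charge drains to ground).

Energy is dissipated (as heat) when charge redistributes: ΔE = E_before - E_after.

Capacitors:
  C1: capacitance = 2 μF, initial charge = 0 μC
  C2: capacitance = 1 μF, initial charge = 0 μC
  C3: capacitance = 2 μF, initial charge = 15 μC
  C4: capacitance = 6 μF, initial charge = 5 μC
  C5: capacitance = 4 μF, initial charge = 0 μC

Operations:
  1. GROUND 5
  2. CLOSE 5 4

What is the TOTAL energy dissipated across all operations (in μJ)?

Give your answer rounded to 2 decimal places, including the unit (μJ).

Initial: C1(2μF, Q=0μC, V=0.00V), C2(1μF, Q=0μC, V=0.00V), C3(2μF, Q=15μC, V=7.50V), C4(6μF, Q=5μC, V=0.83V), C5(4μF, Q=0μC, V=0.00V)
Op 1: GROUND 5: Q5=0; energy lost=0.000
Op 2: CLOSE 5-4: Q_total=5.00, C_total=10.00, V=0.50; Q5=2.00, Q4=3.00; dissipated=0.833
Total dissipated: 0.833 μJ

Answer: 0.83 μJ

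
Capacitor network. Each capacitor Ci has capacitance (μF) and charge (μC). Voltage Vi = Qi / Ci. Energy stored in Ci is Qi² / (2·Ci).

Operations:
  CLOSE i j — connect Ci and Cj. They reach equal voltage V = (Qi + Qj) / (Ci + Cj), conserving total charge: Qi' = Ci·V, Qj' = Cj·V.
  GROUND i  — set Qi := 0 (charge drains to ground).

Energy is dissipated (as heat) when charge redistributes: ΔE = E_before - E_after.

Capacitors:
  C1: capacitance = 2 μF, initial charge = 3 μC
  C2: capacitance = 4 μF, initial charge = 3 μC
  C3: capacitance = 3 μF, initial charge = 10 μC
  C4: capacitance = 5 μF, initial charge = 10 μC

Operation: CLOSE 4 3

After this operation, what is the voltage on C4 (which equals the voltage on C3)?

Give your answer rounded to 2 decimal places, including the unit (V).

Initial: C1(2μF, Q=3μC, V=1.50V), C2(4μF, Q=3μC, V=0.75V), C3(3μF, Q=10μC, V=3.33V), C4(5μF, Q=10μC, V=2.00V)
Op 1: CLOSE 4-3: Q_total=20.00, C_total=8.00, V=2.50; Q4=12.50, Q3=7.50; dissipated=1.667

Answer: 2.50 V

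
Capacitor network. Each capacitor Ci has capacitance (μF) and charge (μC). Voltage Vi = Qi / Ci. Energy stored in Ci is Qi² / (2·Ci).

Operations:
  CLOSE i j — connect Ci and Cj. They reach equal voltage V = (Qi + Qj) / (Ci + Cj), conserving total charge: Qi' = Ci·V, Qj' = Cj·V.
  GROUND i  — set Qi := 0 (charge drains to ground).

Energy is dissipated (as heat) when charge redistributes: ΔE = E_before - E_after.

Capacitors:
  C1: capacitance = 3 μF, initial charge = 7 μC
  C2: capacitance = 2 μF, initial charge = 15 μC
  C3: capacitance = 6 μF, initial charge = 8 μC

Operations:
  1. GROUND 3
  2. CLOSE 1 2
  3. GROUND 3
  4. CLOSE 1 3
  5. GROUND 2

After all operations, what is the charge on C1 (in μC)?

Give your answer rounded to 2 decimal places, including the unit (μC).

Initial: C1(3μF, Q=7μC, V=2.33V), C2(2μF, Q=15μC, V=7.50V), C3(6μF, Q=8μC, V=1.33V)
Op 1: GROUND 3: Q3=0; energy lost=5.333
Op 2: CLOSE 1-2: Q_total=22.00, C_total=5.00, V=4.40; Q1=13.20, Q2=8.80; dissipated=16.017
Op 3: GROUND 3: Q3=0; energy lost=0.000
Op 4: CLOSE 1-3: Q_total=13.20, C_total=9.00, V=1.47; Q1=4.40, Q3=8.80; dissipated=19.360
Op 5: GROUND 2: Q2=0; energy lost=19.360
Final charges: Q1=4.40, Q2=0.00, Q3=8.80

Answer: 4.40 μC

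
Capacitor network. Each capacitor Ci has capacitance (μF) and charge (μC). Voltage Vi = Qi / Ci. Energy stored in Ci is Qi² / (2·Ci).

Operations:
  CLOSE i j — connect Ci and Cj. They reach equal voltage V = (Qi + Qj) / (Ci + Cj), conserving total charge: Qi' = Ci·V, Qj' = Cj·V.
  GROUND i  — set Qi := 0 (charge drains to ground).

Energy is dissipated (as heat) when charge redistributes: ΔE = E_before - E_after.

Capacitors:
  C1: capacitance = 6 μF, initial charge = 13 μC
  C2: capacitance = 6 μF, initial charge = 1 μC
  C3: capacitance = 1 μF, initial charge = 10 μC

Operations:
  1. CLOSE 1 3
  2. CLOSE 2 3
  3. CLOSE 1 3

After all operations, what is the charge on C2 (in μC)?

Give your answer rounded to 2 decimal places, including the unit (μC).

Initial: C1(6μF, Q=13μC, V=2.17V), C2(6μF, Q=1μC, V=0.17V), C3(1μF, Q=10μC, V=10.00V)
Op 1: CLOSE 1-3: Q_total=23.00, C_total=7.00, V=3.29; Q1=19.71, Q3=3.29; dissipated=26.298
Op 2: CLOSE 2-3: Q_total=4.29, C_total=7.00, V=0.61; Q2=3.67, Q3=0.61; dissipated=4.169
Op 3: CLOSE 1-3: Q_total=20.33, C_total=7.00, V=2.90; Q1=17.42, Q3=2.90; dissipated=3.063
Final charges: Q1=17.42, Q2=3.67, Q3=2.90

Answer: 3.67 μC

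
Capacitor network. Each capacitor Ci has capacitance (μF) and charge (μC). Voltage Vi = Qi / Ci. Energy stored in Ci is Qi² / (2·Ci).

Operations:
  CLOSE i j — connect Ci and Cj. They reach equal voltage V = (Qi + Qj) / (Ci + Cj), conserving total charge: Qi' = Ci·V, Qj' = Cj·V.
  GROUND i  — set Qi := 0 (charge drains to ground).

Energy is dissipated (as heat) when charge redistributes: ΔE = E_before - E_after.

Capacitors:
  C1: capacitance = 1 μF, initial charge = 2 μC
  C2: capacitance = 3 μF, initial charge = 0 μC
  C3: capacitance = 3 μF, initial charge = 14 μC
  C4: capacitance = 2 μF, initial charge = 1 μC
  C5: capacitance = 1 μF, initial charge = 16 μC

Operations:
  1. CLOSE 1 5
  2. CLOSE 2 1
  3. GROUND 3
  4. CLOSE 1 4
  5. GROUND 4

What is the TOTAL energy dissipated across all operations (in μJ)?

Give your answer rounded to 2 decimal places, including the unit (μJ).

Answer: 114.24 μJ

Derivation:
Initial: C1(1μF, Q=2μC, V=2.00V), C2(3μF, Q=0μC, V=0.00V), C3(3μF, Q=14μC, V=4.67V), C4(2μF, Q=1μC, V=0.50V), C5(1μF, Q=16μC, V=16.00V)
Op 1: CLOSE 1-5: Q_total=18.00, C_total=2.00, V=9.00; Q1=9.00, Q5=9.00; dissipated=49.000
Op 2: CLOSE 2-1: Q_total=9.00, C_total=4.00, V=2.25; Q2=6.75, Q1=2.25; dissipated=30.375
Op 3: GROUND 3: Q3=0; energy lost=32.667
Op 4: CLOSE 1-4: Q_total=3.25, C_total=3.00, V=1.08; Q1=1.08, Q4=2.17; dissipated=1.021
Op 5: GROUND 4: Q4=0; energy lost=1.174
Total dissipated: 114.236 μJ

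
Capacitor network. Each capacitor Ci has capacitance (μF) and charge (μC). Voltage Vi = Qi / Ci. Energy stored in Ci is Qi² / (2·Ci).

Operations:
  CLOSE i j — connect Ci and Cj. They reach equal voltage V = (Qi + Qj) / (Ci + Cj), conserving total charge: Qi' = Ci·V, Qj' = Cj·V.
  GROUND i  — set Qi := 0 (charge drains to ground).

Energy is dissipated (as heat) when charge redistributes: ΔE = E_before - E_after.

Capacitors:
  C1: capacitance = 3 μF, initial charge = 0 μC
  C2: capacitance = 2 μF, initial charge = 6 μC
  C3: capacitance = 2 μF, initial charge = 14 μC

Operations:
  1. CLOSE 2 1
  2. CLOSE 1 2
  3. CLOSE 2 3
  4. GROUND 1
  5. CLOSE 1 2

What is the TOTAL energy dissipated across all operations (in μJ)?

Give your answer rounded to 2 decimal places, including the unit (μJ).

Answer: 34.47 μJ

Derivation:
Initial: C1(3μF, Q=0μC, V=0.00V), C2(2μF, Q=6μC, V=3.00V), C3(2μF, Q=14μC, V=7.00V)
Op 1: CLOSE 2-1: Q_total=6.00, C_total=5.00, V=1.20; Q2=2.40, Q1=3.60; dissipated=5.400
Op 2: CLOSE 1-2: Q_total=6.00, C_total=5.00, V=1.20; Q1=3.60, Q2=2.40; dissipated=0.000
Op 3: CLOSE 2-3: Q_total=16.40, C_total=4.00, V=4.10; Q2=8.20, Q3=8.20; dissipated=16.820
Op 4: GROUND 1: Q1=0; energy lost=2.160
Op 5: CLOSE 1-2: Q_total=8.20, C_total=5.00, V=1.64; Q1=4.92, Q2=3.28; dissipated=10.086
Total dissipated: 34.466 μJ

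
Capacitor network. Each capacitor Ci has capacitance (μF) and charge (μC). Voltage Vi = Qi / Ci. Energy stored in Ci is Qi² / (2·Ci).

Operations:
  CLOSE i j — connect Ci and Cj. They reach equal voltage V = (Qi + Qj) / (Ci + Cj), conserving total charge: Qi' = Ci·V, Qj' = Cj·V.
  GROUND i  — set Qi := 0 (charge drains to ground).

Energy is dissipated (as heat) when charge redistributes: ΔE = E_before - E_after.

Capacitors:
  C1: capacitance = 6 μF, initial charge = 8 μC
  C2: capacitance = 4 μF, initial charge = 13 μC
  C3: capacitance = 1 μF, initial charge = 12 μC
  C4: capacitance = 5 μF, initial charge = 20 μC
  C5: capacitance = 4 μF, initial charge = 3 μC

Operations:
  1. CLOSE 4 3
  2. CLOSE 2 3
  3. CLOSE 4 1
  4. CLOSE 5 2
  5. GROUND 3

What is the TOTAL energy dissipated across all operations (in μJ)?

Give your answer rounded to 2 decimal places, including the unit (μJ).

Initial: C1(6μF, Q=8μC, V=1.33V), C2(4μF, Q=13μC, V=3.25V), C3(1μF, Q=12μC, V=12.00V), C4(5μF, Q=20μC, V=4.00V), C5(4μF, Q=3μC, V=0.75V)
Op 1: CLOSE 4-3: Q_total=32.00, C_total=6.00, V=5.33; Q4=26.67, Q3=5.33; dissipated=26.667
Op 2: CLOSE 2-3: Q_total=18.33, C_total=5.00, V=3.67; Q2=14.67, Q3=3.67; dissipated=1.736
Op 3: CLOSE 4-1: Q_total=34.67, C_total=11.00, V=3.15; Q4=15.76, Q1=18.91; dissipated=21.818
Op 4: CLOSE 5-2: Q_total=17.67, C_total=8.00, V=2.21; Q5=8.83, Q2=8.83; dissipated=8.507
Op 5: GROUND 3: Q3=0; energy lost=6.722
Total dissipated: 65.450 μJ

Answer: 65.45 μJ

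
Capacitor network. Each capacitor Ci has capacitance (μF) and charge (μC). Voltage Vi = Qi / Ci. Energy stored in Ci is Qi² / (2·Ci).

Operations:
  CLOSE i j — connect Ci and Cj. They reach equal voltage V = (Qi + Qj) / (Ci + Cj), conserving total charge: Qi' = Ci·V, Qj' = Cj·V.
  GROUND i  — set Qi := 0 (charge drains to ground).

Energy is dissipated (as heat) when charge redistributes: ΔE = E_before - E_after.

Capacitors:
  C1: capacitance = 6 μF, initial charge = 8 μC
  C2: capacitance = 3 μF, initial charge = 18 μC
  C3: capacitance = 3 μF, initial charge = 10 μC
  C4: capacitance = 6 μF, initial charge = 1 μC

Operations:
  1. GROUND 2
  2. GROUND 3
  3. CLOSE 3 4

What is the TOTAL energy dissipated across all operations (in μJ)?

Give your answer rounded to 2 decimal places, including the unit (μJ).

Answer: 70.69 μJ

Derivation:
Initial: C1(6μF, Q=8μC, V=1.33V), C2(3μF, Q=18μC, V=6.00V), C3(3μF, Q=10μC, V=3.33V), C4(6μF, Q=1μC, V=0.17V)
Op 1: GROUND 2: Q2=0; energy lost=54.000
Op 2: GROUND 3: Q3=0; energy lost=16.667
Op 3: CLOSE 3-4: Q_total=1.00, C_total=9.00, V=0.11; Q3=0.33, Q4=0.67; dissipated=0.028
Total dissipated: 70.694 μJ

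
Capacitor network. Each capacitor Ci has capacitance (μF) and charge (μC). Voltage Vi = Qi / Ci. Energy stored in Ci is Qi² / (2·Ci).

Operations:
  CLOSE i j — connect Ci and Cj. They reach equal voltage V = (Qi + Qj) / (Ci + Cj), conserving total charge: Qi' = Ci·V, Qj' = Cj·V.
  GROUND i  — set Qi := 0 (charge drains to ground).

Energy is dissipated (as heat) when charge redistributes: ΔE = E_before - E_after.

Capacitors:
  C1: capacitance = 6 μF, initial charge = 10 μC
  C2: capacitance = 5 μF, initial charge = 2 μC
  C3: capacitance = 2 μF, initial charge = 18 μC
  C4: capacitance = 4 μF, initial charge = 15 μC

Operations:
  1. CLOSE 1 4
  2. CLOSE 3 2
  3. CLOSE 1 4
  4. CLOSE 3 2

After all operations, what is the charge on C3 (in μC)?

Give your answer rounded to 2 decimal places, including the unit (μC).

Initial: C1(6μF, Q=10μC, V=1.67V), C2(5μF, Q=2μC, V=0.40V), C3(2μF, Q=18μC, V=9.00V), C4(4μF, Q=15μC, V=3.75V)
Op 1: CLOSE 1-4: Q_total=25.00, C_total=10.00, V=2.50; Q1=15.00, Q4=10.00; dissipated=5.208
Op 2: CLOSE 3-2: Q_total=20.00, C_total=7.00, V=2.86; Q3=5.71, Q2=14.29; dissipated=52.829
Op 3: CLOSE 1-4: Q_total=25.00, C_total=10.00, V=2.50; Q1=15.00, Q4=10.00; dissipated=0.000
Op 4: CLOSE 3-2: Q_total=20.00, C_total=7.00, V=2.86; Q3=5.71, Q2=14.29; dissipated=0.000
Final charges: Q1=15.00, Q2=14.29, Q3=5.71, Q4=10.00

Answer: 5.71 μC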